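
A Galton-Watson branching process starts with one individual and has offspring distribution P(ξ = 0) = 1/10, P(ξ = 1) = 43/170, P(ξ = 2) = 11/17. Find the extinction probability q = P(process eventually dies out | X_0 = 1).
q = 17/110

The pgf is f(s) = 1/10 + 43/170·s + 11/17·s². The extinction probability q is the smallest fixed point of f in [0, 1]. Setting s = f(s):
  11/17·s² + (43/170 − 1)·s + 1/10 = 0
  11/17·s² − (1/10 + 11/17)·s + 1/10 = 0
which factors as (s − 1)·(11/17·s − 1/10) = 0, giving roots s = 1 and s = (1/10)/(11/17) = 17/110.
Mean offspring μ = 43/170 + 2·11/17 = 263/170 > 1 (supercritical), so q < 1. The extinction probability is the smaller root: q = (1/10)/(11/17) = 17/110.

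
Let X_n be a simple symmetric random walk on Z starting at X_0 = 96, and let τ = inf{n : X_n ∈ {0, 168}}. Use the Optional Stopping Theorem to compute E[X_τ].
E[X_τ] = 96

X_n is a martingale and τ is a bounded-mean stopping time (indeed τ is finite a.s. with bounded expectation since the walk is in a bounded region). By the OST, E[X_τ] = E[X_0] = 96. Equivalently: E[X_τ] = 168 · P(hit 168 first) + 0 · P(hit 0 first) = 168 · (96/168) = 96.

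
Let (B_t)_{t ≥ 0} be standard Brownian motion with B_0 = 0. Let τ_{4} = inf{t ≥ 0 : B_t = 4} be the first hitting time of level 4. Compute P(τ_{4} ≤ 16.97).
P(τ_{4} ≤ 16.97) = 2(1 − Φ(4/√16.97)) = 2(1 − Φ(0.9710)) ≈ 0.3315

By the reflection principle for standard BM, P(τ_b ≤ t) = 2 · P(B_t ≥ b). Since B_t ~ N(0, t), P(B_t ≥ 4) = 1 − Φ(4/√t) = 1 − Φ(4/√16.97) = 1 − Φ(0.9710) ≈ 0.16577. Doubling: P(τ_{4} ≤ 16.97) ≈ 2 · 0.16577 = 0.33154 ≈ 0.3315.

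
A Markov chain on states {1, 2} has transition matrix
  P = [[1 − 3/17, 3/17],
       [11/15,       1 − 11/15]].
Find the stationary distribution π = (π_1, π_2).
π_1 = 187/232, π_2 = 45/232

Solve πP = π with π_1 + π_2 = 1. From πP = π: π_1 · (1 − 3/17) + π_2 · 11/15 = π_1 ⇒ π_2 · 11/15 = π_1 · 3/17 ⇒ π_2/π_1 = (3/17)/(11/15) = 45/187. Together with π_1 + π_2 = 1:
  π_1 = (11/15)/(3/17 + 11/15) = (11/15)/(232/255) = 187/232,
  π_2 = (3/17)/(3/17 + 11/15) = (3/17)/(232/255) = 45/232.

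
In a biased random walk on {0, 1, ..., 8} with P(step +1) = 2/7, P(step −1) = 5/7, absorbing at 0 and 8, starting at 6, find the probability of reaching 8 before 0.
P(hit 8 before 0) = (1 − (5/2)^6) / (1 − (5/2)^8) = 2964/18589

Let u_k denote P(reach 8 before 0 | start at k). Boundary: u_0 = 0, u_8 = 1. Recurrence: u_k = 2/7·u_{k+1} + 5/7·u_{k-1} for 1 ≤ k ≤ 7. Try u_k = A + B·r^k with r = q/p = (5/7)/(2/7) = 5/2. Substitution satisfies the recurrence; boundary conditions give:
  u_k = (1 − r^k) / (1 − r^N) = (1 − (5/2)^6) / (1 − (5/2)^8) = 2964/18589.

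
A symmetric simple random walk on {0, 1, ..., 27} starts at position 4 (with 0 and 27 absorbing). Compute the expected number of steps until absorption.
E[τ | X_0 = 4] = 92

Let v_k = E[τ | X_0 = k]. Boundary: v_0 = v_27 = 0. Recurrence: v_k = 1 + (v_{k-1} + v_{k+1})/2 for 1 ≤ k ≤ 26. The particular solution to v_k − (v_{k-1} + v_{k+1})/2 = 1 is v_k = −k^2. Adding homogeneous solution A + B k and matching boundaries gives v_k = k (27 − k). Substituting k = 4: v_4 = 4 · 23 = 92.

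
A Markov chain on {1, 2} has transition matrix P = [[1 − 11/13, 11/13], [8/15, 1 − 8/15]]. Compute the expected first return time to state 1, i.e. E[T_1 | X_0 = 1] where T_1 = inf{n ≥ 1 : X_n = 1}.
E[T_1 | X_0 = 1] = 1/π_1 = 269/104

For an irreducible recurrent Markov chain with stationary distribution π, E[T_i | X_0 = i] = 1/π_i (Kac's formula). Here π_1 = (8/15)/(11/13 + 8/15) = (8/15)/(269/195) = 104/269, so E[T_1 | X_0 = 1] = 1/π_1 = (11/13 + 8/15)/(8/15) = (269/195)/(8/15) = 269/104.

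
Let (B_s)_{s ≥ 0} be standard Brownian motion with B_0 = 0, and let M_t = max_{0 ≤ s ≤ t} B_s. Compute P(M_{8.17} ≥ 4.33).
P(M_{8.17} ≥ 4.33) = 2·P(B_{8.17} ≥ 4.33) = 2(1 − Φ(4.33/√8.17)) ≈ 0.1298

By the reflection principle for Brownian motion, P(M_t ≥ a) = 2 · P(B_t ≥ a) for a ≥ 0. Since B_t ~ N(0, t), P(B_t ≥ 4.33) = 1 − Φ(4.33/√t) = 1 − Φ(4.33/√8.17) = 1 − Φ(1.5149). So
  P(M_{8.17} ≥ 4.33) = 2(1 − Φ(1.5149)) ≈ 0.1298.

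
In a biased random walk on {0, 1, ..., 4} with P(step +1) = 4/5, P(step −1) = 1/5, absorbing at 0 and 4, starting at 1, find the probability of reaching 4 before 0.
P(hit 4 before 0) = (1 − (1/4)^1) / (1 − (1/4)^4) = 64/85

Let u_k denote P(reach 4 before 0 | start at k). Boundary: u_0 = 0, u_4 = 1. Recurrence: u_k = 4/5·u_{k+1} + 1/5·u_{k-1} for 1 ≤ k ≤ 3. Try u_k = A + B·r^k with r = q/p = (1/5)/(4/5) = 1/4. Substitution satisfies the recurrence; boundary conditions give:
  u_k = (1 − r^k) / (1 − r^N) = (1 − (1/4)^1) / (1 − (1/4)^4) = 64/85.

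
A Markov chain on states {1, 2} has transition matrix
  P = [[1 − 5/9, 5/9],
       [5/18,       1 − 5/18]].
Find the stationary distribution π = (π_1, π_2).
π_1 = 1/3, π_2 = 2/3

Solve πP = π with π_1 + π_2 = 1. From πP = π: π_1 · (1 − 5/9) + π_2 · 5/18 = π_1 ⇒ π_2 · 5/18 = π_1 · 5/9 ⇒ π_2/π_1 = (5/9)/(5/18) = 2. Together with π_1 + π_2 = 1:
  π_1 = (5/18)/(5/9 + 5/18) = (5/18)/(5/6) = 1/3,
  π_2 = (5/9)/(5/9 + 5/18) = (5/9)/(5/6) = 2/3.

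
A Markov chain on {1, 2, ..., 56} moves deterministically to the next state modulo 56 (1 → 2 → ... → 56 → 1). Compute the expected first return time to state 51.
E[T_51 | X_0 = 51] = 56

The chain cycles deterministically, so starting at state 51 it returns in exactly 56 steps. Equivalently, the stationary distribution is uniform π_j = 1/56 for every state j, so by Kac's formula E[T_51] = 1/π_51 = 56.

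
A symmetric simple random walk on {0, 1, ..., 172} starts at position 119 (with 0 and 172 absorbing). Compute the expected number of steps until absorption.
E[τ | X_0 = 119] = 6307

Let v_k = E[τ | X_0 = k]. Boundary: v_0 = v_172 = 0. Recurrence: v_k = 1 + (v_{k-1} + v_{k+1})/2 for 1 ≤ k ≤ 171. The particular solution to v_k − (v_{k-1} + v_{k+1})/2 = 1 is v_k = −k^2. Adding homogeneous solution A + B k and matching boundaries gives v_k = k (172 − k). Substituting k = 119: v_119 = 119 · 53 = 6307.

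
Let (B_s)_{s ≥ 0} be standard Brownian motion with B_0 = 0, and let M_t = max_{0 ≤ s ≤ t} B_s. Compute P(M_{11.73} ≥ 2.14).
P(M_{11.73} ≥ 2.14) = 2·P(B_{11.73} ≥ 2.14) = 2(1 − Φ(2.14/√11.73)) ≈ 0.5321

By the reflection principle for Brownian motion, P(M_t ≥ a) = 2 · P(B_t ≥ a) for a ≥ 0. Since B_t ~ N(0, t), P(B_t ≥ 2.14) = 1 − Φ(2.14/√t) = 1 − Φ(2.14/√11.73) = 1 − Φ(0.6248). So
  P(M_{11.73} ≥ 2.14) = 2(1 − Φ(0.6248)) ≈ 0.5321.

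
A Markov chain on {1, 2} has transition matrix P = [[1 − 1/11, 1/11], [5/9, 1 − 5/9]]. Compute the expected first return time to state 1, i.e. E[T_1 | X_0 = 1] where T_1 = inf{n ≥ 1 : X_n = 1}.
E[T_1 | X_0 = 1] = 1/π_1 = 64/55

For an irreducible recurrent Markov chain with stationary distribution π, E[T_i | X_0 = i] = 1/π_i (Kac's formula). Here π_1 = (5/9)/(1/11 + 5/9) = (5/9)/(64/99) = 55/64, so E[T_1 | X_0 = 1] = 1/π_1 = (1/11 + 5/9)/(5/9) = (64/99)/(5/9) = 64/55.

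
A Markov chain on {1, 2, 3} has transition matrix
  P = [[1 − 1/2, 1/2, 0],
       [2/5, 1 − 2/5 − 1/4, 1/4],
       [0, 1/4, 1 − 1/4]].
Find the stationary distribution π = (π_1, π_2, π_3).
π = (2/7, 5/14, 5/14)

This is a birth-death chain on three states, which satisfies detailed balance: π_1 · P_{12} = π_2 · P_{21} and π_2 · P_{23} = π_3 · P_{32}.
From π_1 · 1/2 = π_2 · 2/5: π_2/π_1 = (1/2)/(2/5) = 5/4.
From π_2 · 1/4 = π_3 · 1/4: π_3/π_2 = (1/4)/(1/4) = 1.
Take π_1 proportional to 1; then unnormalized π = (1, 5/4, 5/4). Normalize by dividing by the sum 7/2:
  π = (2/7, 5/14, 5/14).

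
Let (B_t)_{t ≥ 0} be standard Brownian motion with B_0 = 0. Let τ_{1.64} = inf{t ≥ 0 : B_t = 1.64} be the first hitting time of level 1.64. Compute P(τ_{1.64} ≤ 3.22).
P(τ_{1.64} ≤ 3.22) = 2(1 − Φ(1.64/√3.22)) = 2(1 − Φ(0.9139)) ≈ 0.3608

By the reflection principle for standard BM, P(τ_b ≤ t) = 2 · P(B_t ≥ b). Since B_t ~ N(0, t), P(B_t ≥ 1.64) = 1 − Φ(1.64/√t) = 1 − Φ(1.64/√3.22) = 1 − Φ(0.9139) ≈ 0.18038. Doubling: P(τ_{1.64} ≤ 3.22) ≈ 2 · 0.18038 = 0.36076 ≈ 0.3608.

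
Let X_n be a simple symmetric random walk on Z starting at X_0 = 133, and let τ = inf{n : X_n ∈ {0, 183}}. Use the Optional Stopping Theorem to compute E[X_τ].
E[X_τ] = 133

X_n is a martingale and τ is a bounded-mean stopping time (indeed τ is finite a.s. with bounded expectation since the walk is in a bounded region). By the OST, E[X_τ] = E[X_0] = 133. Equivalently: E[X_τ] = 183 · P(hit 183 first) + 0 · P(hit 0 first) = 183 · (133/183) = 133.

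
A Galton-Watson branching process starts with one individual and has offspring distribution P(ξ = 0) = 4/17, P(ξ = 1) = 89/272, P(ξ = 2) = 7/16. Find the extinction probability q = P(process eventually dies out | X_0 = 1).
q = 64/119

The pgf is f(s) = 4/17 + 89/272·s + 7/16·s². The extinction probability q is the smallest fixed point of f in [0, 1]. Setting s = f(s):
  7/16·s² + (89/272 − 1)·s + 4/17 = 0
  7/16·s² − (4/17 + 7/16)·s + 4/17 = 0
which factors as (s − 1)·(7/16·s − 4/17) = 0, giving roots s = 1 and s = (4/17)/(7/16) = 64/119.
Mean offspring μ = 89/272 + 2·7/16 = 327/272 > 1 (supercritical), so q < 1. The extinction probability is the smaller root: q = (4/17)/(7/16) = 64/119.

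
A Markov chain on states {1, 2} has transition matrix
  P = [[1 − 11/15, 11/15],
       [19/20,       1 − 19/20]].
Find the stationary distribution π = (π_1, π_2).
π_1 = 57/101, π_2 = 44/101

Solve πP = π with π_1 + π_2 = 1. From πP = π: π_1 · (1 − 11/15) + π_2 · 19/20 = π_1 ⇒ π_2 · 19/20 = π_1 · 11/15 ⇒ π_2/π_1 = (11/15)/(19/20) = 44/57. Together with π_1 + π_2 = 1:
  π_1 = (19/20)/(11/15 + 19/20) = (19/20)/(101/60) = 57/101,
  π_2 = (11/15)/(11/15 + 19/20) = (11/15)/(101/60) = 44/101.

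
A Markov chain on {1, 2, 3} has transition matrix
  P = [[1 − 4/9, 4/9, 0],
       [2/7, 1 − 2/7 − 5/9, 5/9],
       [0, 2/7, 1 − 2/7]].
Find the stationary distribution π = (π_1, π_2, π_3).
π = (81/452, 63/226, 245/452)

This is a birth-death chain on three states, which satisfies detailed balance: π_1 · P_{12} = π_2 · P_{21} and π_2 · P_{23} = π_3 · P_{32}.
From π_1 · 4/9 = π_2 · 2/7: π_2/π_1 = (4/9)/(2/7) = 14/9.
From π_2 · 5/9 = π_3 · 2/7: π_3/π_2 = (5/9)/(2/7) = 35/18.
Take π_1 proportional to 1; then unnormalized π = (1, 14/9, 245/81). Normalize by dividing by the sum 452/81:
  π = (81/452, 63/226, 245/452).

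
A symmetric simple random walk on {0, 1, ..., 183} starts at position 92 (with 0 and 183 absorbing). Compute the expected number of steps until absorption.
E[τ | X_0 = 92] = 8372

Let v_k = E[τ | X_0 = k]. Boundary: v_0 = v_183 = 0. Recurrence: v_k = 1 + (v_{k-1} + v_{k+1})/2 for 1 ≤ k ≤ 182. The particular solution to v_k − (v_{k-1} + v_{k+1})/2 = 1 is v_k = −k^2. Adding homogeneous solution A + B k and matching boundaries gives v_k = k (183 − k). Substituting k = 92: v_92 = 92 · 91 = 8372.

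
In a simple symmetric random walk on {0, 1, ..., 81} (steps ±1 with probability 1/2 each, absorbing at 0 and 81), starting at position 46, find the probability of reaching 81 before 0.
P(hit 81 before 0) = 46/81

Let u_k = P(hit 81 before 0 | start at k). Then u_0 = 0, u_81 = 1, and u_k = u_{k-1}/2 + u_{k+1}/2 for 1 ≤ k ≤ 80. This harmonic recurrence is solved by u_k = k/81, giving u_46 = 46/81.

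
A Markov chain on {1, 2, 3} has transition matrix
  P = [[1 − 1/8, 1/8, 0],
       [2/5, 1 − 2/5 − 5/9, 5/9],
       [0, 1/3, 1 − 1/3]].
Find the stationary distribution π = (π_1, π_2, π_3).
π = (6/11, 15/88, 25/88)

This is a birth-death chain on three states, which satisfies detailed balance: π_1 · P_{12} = π_2 · P_{21} and π_2 · P_{23} = π_3 · P_{32}.
From π_1 · 1/8 = π_2 · 2/5: π_2/π_1 = (1/8)/(2/5) = 5/16.
From π_2 · 5/9 = π_3 · 1/3: π_3/π_2 = (5/9)/(1/3) = 5/3.
Take π_1 proportional to 1; then unnormalized π = (1, 5/16, 25/48). Normalize by dividing by the sum 11/6:
  π = (6/11, 15/88, 25/88).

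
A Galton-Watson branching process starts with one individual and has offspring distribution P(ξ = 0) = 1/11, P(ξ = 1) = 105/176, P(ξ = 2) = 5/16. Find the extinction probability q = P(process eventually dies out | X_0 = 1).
q = 16/55

The pgf is f(s) = 1/11 + 105/176·s + 5/16·s². The extinction probability q is the smallest fixed point of f in [0, 1]. Setting s = f(s):
  5/16·s² + (105/176 − 1)·s + 1/11 = 0
  5/16·s² − (1/11 + 5/16)·s + 1/11 = 0
which factors as (s − 1)·(5/16·s − 1/11) = 0, giving roots s = 1 and s = (1/11)/(5/16) = 16/55.
Mean offspring μ = 105/176 + 2·5/16 = 215/176 > 1 (supercritical), so q < 1. The extinction probability is the smaller root: q = (1/11)/(5/16) = 16/55.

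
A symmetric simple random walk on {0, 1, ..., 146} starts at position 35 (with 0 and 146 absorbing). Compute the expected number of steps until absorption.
E[τ | X_0 = 35] = 3885

Let v_k = E[τ | X_0 = k]. Boundary: v_0 = v_146 = 0. Recurrence: v_k = 1 + (v_{k-1} + v_{k+1})/2 for 1 ≤ k ≤ 145. The particular solution to v_k − (v_{k-1} + v_{k+1})/2 = 1 is v_k = −k^2. Adding homogeneous solution A + B k and matching boundaries gives v_k = k (146 − k). Substituting k = 35: v_35 = 35 · 111 = 3885.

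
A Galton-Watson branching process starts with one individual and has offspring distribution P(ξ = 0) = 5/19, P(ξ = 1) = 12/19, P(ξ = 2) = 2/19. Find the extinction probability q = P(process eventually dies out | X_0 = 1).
q = 1

Mean offspring μ = 0·5/19 + 1·12/19 + 2·2/19 = 16/19 ≤ 1. For μ ≤ 1 with offspring not concentrated at 1, the Galton-Watson process goes extinct almost surely, so q = 1.
(Algebraic check: The pgf is f(s) = 5/19 + 12/19·s + 2/19·s². The extinction probability q is the smallest fixed point of f in [0, 1]. Setting s = f(s):
  2/19·s² + (12/19 − 1)·s + 5/19 = 0
  2/19·s² − (5/19 + 2/19)·s + 5/19 = 0
which factors as (s − 1)·(2/19·s − 5/19) = 0, giving roots s = 1 and s = (5/19)/(2/19) = 5/2. Since 5/2 ≥ 1, the smallest root in [0, 1] is s = 1.)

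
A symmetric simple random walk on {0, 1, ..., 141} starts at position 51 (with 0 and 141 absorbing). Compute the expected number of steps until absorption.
E[τ | X_0 = 51] = 4590

Let v_k = E[τ | X_0 = k]. Boundary: v_0 = v_141 = 0. Recurrence: v_k = 1 + (v_{k-1} + v_{k+1})/2 for 1 ≤ k ≤ 140. The particular solution to v_k − (v_{k-1} + v_{k+1})/2 = 1 is v_k = −k^2. Adding homogeneous solution A + B k and matching boundaries gives v_k = k (141 − k). Substituting k = 51: v_51 = 51 · 90 = 4590.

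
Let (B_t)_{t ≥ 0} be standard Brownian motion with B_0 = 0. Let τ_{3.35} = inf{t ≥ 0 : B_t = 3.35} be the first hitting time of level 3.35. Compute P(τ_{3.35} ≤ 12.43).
P(τ_{3.35} ≤ 12.43) = 2(1 − Φ(3.35/√12.43)) = 2(1 − Φ(0.9502)) ≈ 0.3420

By the reflection principle for standard BM, P(τ_b ≤ t) = 2 · P(B_t ≥ b). Since B_t ~ N(0, t), P(B_t ≥ 3.35) = 1 − Φ(3.35/√t) = 1 − Φ(3.35/√12.43) = 1 − Φ(0.9502) ≈ 0.17101. Doubling: P(τ_{3.35} ≤ 12.43) ≈ 2 · 0.17101 = 0.34202 ≈ 0.3420.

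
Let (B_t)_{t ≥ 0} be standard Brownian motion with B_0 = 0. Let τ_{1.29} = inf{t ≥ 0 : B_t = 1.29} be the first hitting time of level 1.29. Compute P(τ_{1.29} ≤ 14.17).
P(τ_{1.29} ≤ 14.17) = 2(1 − Φ(1.29/√14.17)) = 2(1 − Φ(0.3427)) ≈ 0.7318

By the reflection principle for standard BM, P(τ_b ≤ t) = 2 · P(B_t ≥ b). Since B_t ~ N(0, t), P(B_t ≥ 1.29) = 1 − Φ(1.29/√t) = 1 − Φ(1.29/√14.17) = 1 − Φ(0.3427) ≈ 0.36591. Doubling: P(τ_{1.29} ≤ 14.17) ≈ 2 · 0.36591 = 0.73182 ≈ 0.7318.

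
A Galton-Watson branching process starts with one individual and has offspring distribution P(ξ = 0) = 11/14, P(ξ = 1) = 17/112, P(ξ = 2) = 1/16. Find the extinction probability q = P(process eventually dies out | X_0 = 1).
q = 1

Mean offspring μ = 0·11/14 + 1·17/112 + 2·1/16 = 31/112 ≤ 1. For μ ≤ 1 with offspring not concentrated at 1, the Galton-Watson process goes extinct almost surely, so q = 1.
(Algebraic check: The pgf is f(s) = 11/14 + 17/112·s + 1/16·s². The extinction probability q is the smallest fixed point of f in [0, 1]. Setting s = f(s):
  1/16·s² + (17/112 − 1)·s + 11/14 = 0
  1/16·s² − (11/14 + 1/16)·s + 11/14 = 0
which factors as (s − 1)·(1/16·s − 11/14) = 0, giving roots s = 1 and s = (11/14)/(1/16) = 88/7. Since 88/7 ≥ 1, the smallest root in [0, 1] is s = 1.)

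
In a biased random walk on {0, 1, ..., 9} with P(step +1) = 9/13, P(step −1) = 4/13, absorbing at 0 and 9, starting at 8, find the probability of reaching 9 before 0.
P(hit 9 before 0) = (1 − (4/9)^8) / (1 − (4/9)^9) = 77366133/77431669

Let u_k denote P(reach 9 before 0 | start at k). Boundary: u_0 = 0, u_9 = 1. Recurrence: u_k = 9/13·u_{k+1} + 4/13·u_{k-1} for 1 ≤ k ≤ 8. Try u_k = A + B·r^k with r = q/p = (4/13)/(9/13) = 4/9. Substitution satisfies the recurrence; boundary conditions give:
  u_k = (1 − r^k) / (1 − r^N) = (1 − (4/9)^8) / (1 − (4/9)^9) = 77366133/77431669.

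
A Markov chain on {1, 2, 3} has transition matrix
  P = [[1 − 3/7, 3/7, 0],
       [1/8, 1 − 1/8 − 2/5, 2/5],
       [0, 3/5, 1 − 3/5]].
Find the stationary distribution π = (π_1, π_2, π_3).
π = (7/47, 24/47, 16/47)

This is a birth-death chain on three states, which satisfies detailed balance: π_1 · P_{12} = π_2 · P_{21} and π_2 · P_{23} = π_3 · P_{32}.
From π_1 · 3/7 = π_2 · 1/8: π_2/π_1 = (3/7)/(1/8) = 24/7.
From π_2 · 2/5 = π_3 · 3/5: π_3/π_2 = (2/5)/(3/5) = 2/3.
Take π_1 proportional to 1; then unnormalized π = (1, 24/7, 16/7). Normalize by dividing by the sum 47/7:
  π = (7/47, 24/47, 16/47).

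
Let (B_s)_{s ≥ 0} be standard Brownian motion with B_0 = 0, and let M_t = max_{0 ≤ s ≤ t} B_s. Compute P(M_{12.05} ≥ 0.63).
P(M_{12.05} ≥ 0.63) = 2·P(B_{12.05} ≥ 0.63) = 2(1 − Φ(0.63/√12.05)) ≈ 0.8560

By the reflection principle for Brownian motion, P(M_t ≥ a) = 2 · P(B_t ≥ a) for a ≥ 0. Since B_t ~ N(0, t), P(B_t ≥ 0.63) = 1 − Φ(0.63/√t) = 1 − Φ(0.63/√12.05) = 1 − Φ(0.1815). So
  P(M_{12.05} ≥ 0.63) = 2(1 − Φ(0.1815)) ≈ 0.8560.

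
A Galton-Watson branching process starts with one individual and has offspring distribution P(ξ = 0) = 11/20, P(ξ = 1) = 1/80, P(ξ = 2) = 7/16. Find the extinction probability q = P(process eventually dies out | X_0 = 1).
q = 1

Mean offspring μ = 0·11/20 + 1·1/80 + 2·7/16 = 71/80 ≤ 1. For μ ≤ 1 with offspring not concentrated at 1, the Galton-Watson process goes extinct almost surely, so q = 1.
(Algebraic check: The pgf is f(s) = 11/20 + 1/80·s + 7/16·s². The extinction probability q is the smallest fixed point of f in [0, 1]. Setting s = f(s):
  7/16·s² + (1/80 − 1)·s + 11/20 = 0
  7/16·s² − (11/20 + 7/16)·s + 11/20 = 0
which factors as (s − 1)·(7/16·s − 11/20) = 0, giving roots s = 1 and s = (11/20)/(7/16) = 44/35. Since 44/35 ≥ 1, the smallest root in [0, 1] is s = 1.)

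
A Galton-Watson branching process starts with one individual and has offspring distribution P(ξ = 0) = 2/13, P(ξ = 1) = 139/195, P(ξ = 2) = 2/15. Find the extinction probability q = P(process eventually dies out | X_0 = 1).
q = 1

Mean offspring μ = 0·2/13 + 1·139/195 + 2·2/15 = 191/195 ≤ 1. For μ ≤ 1 with offspring not concentrated at 1, the Galton-Watson process goes extinct almost surely, so q = 1.
(Algebraic check: The pgf is f(s) = 2/13 + 139/195·s + 2/15·s². The extinction probability q is the smallest fixed point of f in [0, 1]. Setting s = f(s):
  2/15·s² + (139/195 − 1)·s + 2/13 = 0
  2/15·s² − (2/13 + 2/15)·s + 2/13 = 0
which factors as (s − 1)·(2/15·s − 2/13) = 0, giving roots s = 1 and s = (2/13)/(2/15) = 15/13. Since 15/13 ≥ 1, the smallest root in [0, 1] is s = 1.)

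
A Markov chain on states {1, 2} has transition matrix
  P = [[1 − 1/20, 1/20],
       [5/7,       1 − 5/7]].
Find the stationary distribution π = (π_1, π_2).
π_1 = 100/107, π_2 = 7/107

Solve πP = π with π_1 + π_2 = 1. From πP = π: π_1 · (1 − 1/20) + π_2 · 5/7 = π_1 ⇒ π_2 · 5/7 = π_1 · 1/20 ⇒ π_2/π_1 = (1/20)/(5/7) = 7/100. Together with π_1 + π_2 = 1:
  π_1 = (5/7)/(1/20 + 5/7) = (5/7)/(107/140) = 100/107,
  π_2 = (1/20)/(1/20 + 5/7) = (1/20)/(107/140) = 7/107.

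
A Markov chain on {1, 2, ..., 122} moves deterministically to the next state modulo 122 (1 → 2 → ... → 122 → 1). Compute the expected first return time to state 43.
E[T_43 | X_0 = 43] = 122

The chain cycles deterministically, so starting at state 43 it returns in exactly 122 steps. Equivalently, the stationary distribution is uniform π_j = 1/122 for every state j, so by Kac's formula E[T_43] = 1/π_43 = 122.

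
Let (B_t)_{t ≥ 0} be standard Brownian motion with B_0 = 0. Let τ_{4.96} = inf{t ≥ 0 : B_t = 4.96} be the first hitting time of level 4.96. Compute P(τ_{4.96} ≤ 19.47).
P(τ_{4.96} ≤ 19.47) = 2(1 − Φ(4.96/√19.47)) = 2(1 − Φ(1.1241)) ≈ 0.2610

By the reflection principle for standard BM, P(τ_b ≤ t) = 2 · P(B_t ≥ b). Since B_t ~ N(0, t), P(B_t ≥ 4.96) = 1 − Φ(4.96/√t) = 1 − Φ(4.96/√19.47) = 1 − Φ(1.1241) ≈ 0.13049. Doubling: P(τ_{4.96} ≤ 19.47) ≈ 2 · 0.13049 = 0.26098 ≈ 0.2610.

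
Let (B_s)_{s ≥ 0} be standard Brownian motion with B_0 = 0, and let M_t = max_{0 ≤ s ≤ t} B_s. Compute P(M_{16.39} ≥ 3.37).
P(M_{16.39} ≥ 3.37) = 2·P(B_{16.39} ≥ 3.37) = 2(1 − Φ(3.37/√16.39)) ≈ 0.4052

By the reflection principle for Brownian motion, P(M_t ≥ a) = 2 · P(B_t ≥ a) for a ≥ 0. Since B_t ~ N(0, t), P(B_t ≥ 3.37) = 1 − Φ(3.37/√t) = 1 − Φ(3.37/√16.39) = 1 − Φ(0.8324). So
  P(M_{16.39} ≥ 3.37) = 2(1 − Φ(0.8324)) ≈ 0.4052.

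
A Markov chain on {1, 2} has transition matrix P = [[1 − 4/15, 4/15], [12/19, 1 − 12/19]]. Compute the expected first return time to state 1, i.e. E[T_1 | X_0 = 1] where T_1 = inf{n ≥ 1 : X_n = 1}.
E[T_1 | X_0 = 1] = 1/π_1 = 64/45

For an irreducible recurrent Markov chain with stationary distribution π, E[T_i | X_0 = i] = 1/π_i (Kac's formula). Here π_1 = (12/19)/(4/15 + 12/19) = (12/19)/(256/285) = 45/64, so E[T_1 | X_0 = 1] = 1/π_1 = (4/15 + 12/19)/(12/19) = (256/285)/(12/19) = 64/45.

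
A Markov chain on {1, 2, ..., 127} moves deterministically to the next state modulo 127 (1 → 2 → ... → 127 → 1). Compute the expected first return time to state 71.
E[T_71 | X_0 = 71] = 127

The chain cycles deterministically, so starting at state 71 it returns in exactly 127 steps. Equivalently, the stationary distribution is uniform π_j = 1/127 for every state j, so by Kac's formula E[T_71] = 1/π_71 = 127.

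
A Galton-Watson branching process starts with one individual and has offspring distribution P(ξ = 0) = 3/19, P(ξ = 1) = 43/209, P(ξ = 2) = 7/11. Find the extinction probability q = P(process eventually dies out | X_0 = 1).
q = 33/133

The pgf is f(s) = 3/19 + 43/209·s + 7/11·s². The extinction probability q is the smallest fixed point of f in [0, 1]. Setting s = f(s):
  7/11·s² + (43/209 − 1)·s + 3/19 = 0
  7/11·s² − (3/19 + 7/11)·s + 3/19 = 0
which factors as (s − 1)·(7/11·s − 3/19) = 0, giving roots s = 1 and s = (3/19)/(7/11) = 33/133.
Mean offspring μ = 43/209 + 2·7/11 = 309/209 > 1 (supercritical), so q < 1. The extinction probability is the smaller root: q = (3/19)/(7/11) = 33/133.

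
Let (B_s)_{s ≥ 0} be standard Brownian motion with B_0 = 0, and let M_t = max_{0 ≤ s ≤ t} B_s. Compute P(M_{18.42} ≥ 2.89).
P(M_{18.42} ≥ 2.89) = 2·P(B_{18.42} ≥ 2.89) = 2(1 − Φ(2.89/√18.42)) ≈ 0.5007

By the reflection principle for Brownian motion, P(M_t ≥ a) = 2 · P(B_t ≥ a) for a ≥ 0. Since B_t ~ N(0, t), P(B_t ≥ 2.89) = 1 − Φ(2.89/√t) = 1 − Φ(2.89/√18.42) = 1 − Φ(0.6734). So
  P(M_{18.42} ≥ 2.89) = 2(1 − Φ(0.6734)) ≈ 0.5007.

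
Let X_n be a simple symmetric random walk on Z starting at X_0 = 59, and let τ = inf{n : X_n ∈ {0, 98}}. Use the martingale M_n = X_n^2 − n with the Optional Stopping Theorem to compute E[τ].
E[τ] = 2301

M_n = X_n^2 − n is a martingale (since E[X_{n+1}^2 | F_n] = X_n^2 + 1). By OST (τ has finite mean in a bounded region), E[M_τ] = E[M_0] = X_0^2 − 0 = 59^2 = 3481. Also E[M_τ] = E[X_τ^2] − E[τ]. The walk exits at 0 or 98, with P(hit 98 first) = 59/98, so E[X_τ^2] = 98^2 · 59/98 + 0 = 5782. Thus E[τ] = E[X_τ^2] − E[M_τ] = 5782 − 3481 = 2301 = 59(98 − 59) = 2301.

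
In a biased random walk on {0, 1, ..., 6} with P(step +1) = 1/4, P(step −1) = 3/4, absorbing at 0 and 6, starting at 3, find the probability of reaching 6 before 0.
P(hit 6 before 0) = (1 − (3)^3) / (1 − (3)^6) = 1/28

Let u_k denote P(reach 6 before 0 | start at k). Boundary: u_0 = 0, u_6 = 1. Recurrence: u_k = 1/4·u_{k+1} + 3/4·u_{k-1} for 1 ≤ k ≤ 5. Try u_k = A + B·r^k with r = q/p = (3/4)/(1/4) = 3. Substitution satisfies the recurrence; boundary conditions give:
  u_k = (1 − r^k) / (1 − r^N) = (1 − (3)^3) / (1 − (3)^6) = 1/28.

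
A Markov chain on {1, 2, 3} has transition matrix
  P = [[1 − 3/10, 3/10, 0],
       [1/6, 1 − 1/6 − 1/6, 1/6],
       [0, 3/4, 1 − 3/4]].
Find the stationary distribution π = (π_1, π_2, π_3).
π = (5/16, 9/16, 1/8)

This is a birth-death chain on three states, which satisfies detailed balance: π_1 · P_{12} = π_2 · P_{21} and π_2 · P_{23} = π_3 · P_{32}.
From π_1 · 3/10 = π_2 · 1/6: π_2/π_1 = (3/10)/(1/6) = 9/5.
From π_2 · 1/6 = π_3 · 3/4: π_3/π_2 = (1/6)/(3/4) = 2/9.
Take π_1 proportional to 1; then unnormalized π = (1, 9/5, 2/5). Normalize by dividing by the sum 16/5:
  π = (5/16, 9/16, 1/8).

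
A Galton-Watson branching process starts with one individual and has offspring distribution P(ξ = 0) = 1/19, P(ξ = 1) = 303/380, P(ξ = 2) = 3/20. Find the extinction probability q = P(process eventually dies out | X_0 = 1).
q = 20/57

The pgf is f(s) = 1/19 + 303/380·s + 3/20·s². The extinction probability q is the smallest fixed point of f in [0, 1]. Setting s = f(s):
  3/20·s² + (303/380 − 1)·s + 1/19 = 0
  3/20·s² − (1/19 + 3/20)·s + 1/19 = 0
which factors as (s − 1)·(3/20·s − 1/19) = 0, giving roots s = 1 and s = (1/19)/(3/20) = 20/57.
Mean offspring μ = 303/380 + 2·3/20 = 417/380 > 1 (supercritical), so q < 1. The extinction probability is the smaller root: q = (1/19)/(3/20) = 20/57.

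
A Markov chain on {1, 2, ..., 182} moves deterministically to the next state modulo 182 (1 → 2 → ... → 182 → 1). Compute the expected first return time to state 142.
E[T_142 | X_0 = 142] = 182

The chain cycles deterministically, so starting at state 142 it returns in exactly 182 steps. Equivalently, the stationary distribution is uniform π_j = 1/182 for every state j, so by Kac's formula E[T_142] = 1/π_142 = 182.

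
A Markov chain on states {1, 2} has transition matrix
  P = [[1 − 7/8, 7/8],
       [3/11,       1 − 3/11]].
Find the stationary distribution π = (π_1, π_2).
π_1 = 24/101, π_2 = 77/101

Solve πP = π with π_1 + π_2 = 1. From πP = π: π_1 · (1 − 7/8) + π_2 · 3/11 = π_1 ⇒ π_2 · 3/11 = π_1 · 7/8 ⇒ π_2/π_1 = (7/8)/(3/11) = 77/24. Together with π_1 + π_2 = 1:
  π_1 = (3/11)/(7/8 + 3/11) = (3/11)/(101/88) = 24/101,
  π_2 = (7/8)/(7/8 + 3/11) = (7/8)/(101/88) = 77/101.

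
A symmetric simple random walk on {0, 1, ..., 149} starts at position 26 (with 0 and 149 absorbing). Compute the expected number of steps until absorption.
E[τ | X_0 = 26] = 3198

Let v_k = E[τ | X_0 = k]. Boundary: v_0 = v_149 = 0. Recurrence: v_k = 1 + (v_{k-1} + v_{k+1})/2 for 1 ≤ k ≤ 148. The particular solution to v_k − (v_{k-1} + v_{k+1})/2 = 1 is v_k = −k^2. Adding homogeneous solution A + B k and matching boundaries gives v_k = k (149 − k). Substituting k = 26: v_26 = 26 · 123 = 3198.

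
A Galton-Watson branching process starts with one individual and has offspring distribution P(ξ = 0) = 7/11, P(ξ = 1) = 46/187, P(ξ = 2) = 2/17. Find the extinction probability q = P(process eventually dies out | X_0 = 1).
q = 1

Mean offspring μ = 0·7/11 + 1·46/187 + 2·2/17 = 90/187 ≤ 1. For μ ≤ 1 with offspring not concentrated at 1, the Galton-Watson process goes extinct almost surely, so q = 1.
(Algebraic check: The pgf is f(s) = 7/11 + 46/187·s + 2/17·s². The extinction probability q is the smallest fixed point of f in [0, 1]. Setting s = f(s):
  2/17·s² + (46/187 − 1)·s + 7/11 = 0
  2/17·s² − (7/11 + 2/17)·s + 7/11 = 0
which factors as (s − 1)·(2/17·s − 7/11) = 0, giving roots s = 1 and s = (7/11)/(2/17) = 119/22. Since 119/22 ≥ 1, the smallest root in [0, 1] is s = 1.)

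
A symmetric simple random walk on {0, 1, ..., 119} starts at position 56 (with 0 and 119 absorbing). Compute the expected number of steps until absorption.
E[τ | X_0 = 56] = 3528

Let v_k = E[τ | X_0 = k]. Boundary: v_0 = v_119 = 0. Recurrence: v_k = 1 + (v_{k-1} + v_{k+1})/2 for 1 ≤ k ≤ 118. The particular solution to v_k − (v_{k-1} + v_{k+1})/2 = 1 is v_k = −k^2. Adding homogeneous solution A + B k and matching boundaries gives v_k = k (119 − k). Substituting k = 56: v_56 = 56 · 63 = 3528.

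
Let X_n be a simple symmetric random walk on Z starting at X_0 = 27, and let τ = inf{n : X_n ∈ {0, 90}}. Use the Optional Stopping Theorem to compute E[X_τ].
E[X_τ] = 27

X_n is a martingale and τ is a bounded-mean stopping time (indeed τ is finite a.s. with bounded expectation since the walk is in a bounded region). By the OST, E[X_τ] = E[X_0] = 27. Equivalently: E[X_τ] = 90 · P(hit 90 first) + 0 · P(hit 0 first) = 90 · (27/90) = 27.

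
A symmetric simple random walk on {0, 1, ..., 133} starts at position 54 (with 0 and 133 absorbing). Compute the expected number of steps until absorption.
E[τ | X_0 = 54] = 4266

Let v_k = E[τ | X_0 = k]. Boundary: v_0 = v_133 = 0. Recurrence: v_k = 1 + (v_{k-1} + v_{k+1})/2 for 1 ≤ k ≤ 132. The particular solution to v_k − (v_{k-1} + v_{k+1})/2 = 1 is v_k = −k^2. Adding homogeneous solution A + B k and matching boundaries gives v_k = k (133 − k). Substituting k = 54: v_54 = 54 · 79 = 4266.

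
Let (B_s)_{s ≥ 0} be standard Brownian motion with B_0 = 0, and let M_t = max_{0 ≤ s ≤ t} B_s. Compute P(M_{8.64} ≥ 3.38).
P(M_{8.64} ≥ 3.38) = 2·P(B_{8.64} ≥ 3.38) = 2(1 − Φ(3.38/√8.64)) ≈ 0.2502

By the reflection principle for Brownian motion, P(M_t ≥ a) = 2 · P(B_t ≥ a) for a ≥ 0. Since B_t ~ N(0, t), P(B_t ≥ 3.38) = 1 − Φ(3.38/√t) = 1 − Φ(3.38/√8.64) = 1 − Φ(1.1499). So
  P(M_{8.64} ≥ 3.38) = 2(1 − Φ(1.1499)) ≈ 0.2502.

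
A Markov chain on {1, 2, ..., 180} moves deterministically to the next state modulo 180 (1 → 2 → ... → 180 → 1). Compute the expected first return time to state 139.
E[T_139 | X_0 = 139] = 180

The chain cycles deterministically, so starting at state 139 it returns in exactly 180 steps. Equivalently, the stationary distribution is uniform π_j = 1/180 for every state j, so by Kac's formula E[T_139] = 1/π_139 = 180.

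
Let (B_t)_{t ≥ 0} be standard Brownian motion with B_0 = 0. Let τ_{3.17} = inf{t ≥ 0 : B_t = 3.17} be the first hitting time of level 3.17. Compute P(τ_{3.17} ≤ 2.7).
P(τ_{3.17} ≤ 2.7) = 2(1 − Φ(3.17/√2.7)) = 2(1 − Φ(1.9292)) ≈ 0.0537

By the reflection principle for standard BM, P(τ_b ≤ t) = 2 · P(B_t ≥ b). Since B_t ~ N(0, t), P(B_t ≥ 3.17) = 1 − Φ(3.17/√t) = 1 − Φ(3.17/√2.7) = 1 − Φ(1.9292) ≈ 0.02685. Doubling: P(τ_{3.17} ≤ 2.7) ≈ 2 · 0.02685 = 0.05370 ≈ 0.0537.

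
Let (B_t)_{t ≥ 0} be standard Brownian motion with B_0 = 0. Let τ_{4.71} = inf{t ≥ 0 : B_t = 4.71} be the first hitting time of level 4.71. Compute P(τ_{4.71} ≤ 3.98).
P(τ_{4.71} ≤ 3.98) = 2(1 − Φ(4.71/√3.98)) = 2(1 − Φ(2.3609)) ≈ 0.0182

By the reflection principle for standard BM, P(τ_b ≤ t) = 2 · P(B_t ≥ b). Since B_t ~ N(0, t), P(B_t ≥ 4.71) = 1 − Φ(4.71/√t) = 1 − Φ(4.71/√3.98) = 1 − Φ(2.3609) ≈ 0.00912. Doubling: P(τ_{4.71} ≤ 3.98) ≈ 2 · 0.00912 = 0.01824 ≈ 0.0182.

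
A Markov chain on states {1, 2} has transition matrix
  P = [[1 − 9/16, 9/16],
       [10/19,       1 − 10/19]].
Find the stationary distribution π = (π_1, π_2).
π_1 = 160/331, π_2 = 171/331

Solve πP = π with π_1 + π_2 = 1. From πP = π: π_1 · (1 − 9/16) + π_2 · 10/19 = π_1 ⇒ π_2 · 10/19 = π_1 · 9/16 ⇒ π_2/π_1 = (9/16)/(10/19) = 171/160. Together with π_1 + π_2 = 1:
  π_1 = (10/19)/(9/16 + 10/19) = (10/19)/(331/304) = 160/331,
  π_2 = (9/16)/(9/16 + 10/19) = (9/16)/(331/304) = 171/331.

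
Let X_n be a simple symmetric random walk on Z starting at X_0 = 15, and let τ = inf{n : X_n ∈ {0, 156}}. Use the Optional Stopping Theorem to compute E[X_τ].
E[X_τ] = 15

X_n is a martingale and τ is a bounded-mean stopping time (indeed τ is finite a.s. with bounded expectation since the walk is in a bounded region). By the OST, E[X_τ] = E[X_0] = 15. Equivalently: E[X_τ] = 156 · P(hit 156 first) + 0 · P(hit 0 first) = 156 · (15/156) = 15.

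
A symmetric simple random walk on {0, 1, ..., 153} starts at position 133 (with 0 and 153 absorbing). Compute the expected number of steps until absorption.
E[τ | X_0 = 133] = 2660

Let v_k = E[τ | X_0 = k]. Boundary: v_0 = v_153 = 0. Recurrence: v_k = 1 + (v_{k-1} + v_{k+1})/2 for 1 ≤ k ≤ 152. The particular solution to v_k − (v_{k-1} + v_{k+1})/2 = 1 is v_k = −k^2. Adding homogeneous solution A + B k and matching boundaries gives v_k = k (153 − k). Substituting k = 133: v_133 = 133 · 20 = 2660.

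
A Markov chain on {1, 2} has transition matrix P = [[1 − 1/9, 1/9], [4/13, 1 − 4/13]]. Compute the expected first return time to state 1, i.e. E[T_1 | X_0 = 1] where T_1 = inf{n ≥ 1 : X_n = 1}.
E[T_1 | X_0 = 1] = 1/π_1 = 49/36

For an irreducible recurrent Markov chain with stationary distribution π, E[T_i | X_0 = i] = 1/π_i (Kac's formula). Here π_1 = (4/13)/(1/9 + 4/13) = (4/13)/(49/117) = 36/49, so E[T_1 | X_0 = 1] = 1/π_1 = (1/9 + 4/13)/(4/13) = (49/117)/(4/13) = 49/36.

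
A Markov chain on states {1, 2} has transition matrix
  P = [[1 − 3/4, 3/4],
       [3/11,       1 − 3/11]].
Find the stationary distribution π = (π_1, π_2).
π_1 = 4/15, π_2 = 11/15

Solve πP = π with π_1 + π_2 = 1. From πP = π: π_1 · (1 − 3/4) + π_2 · 3/11 = π_1 ⇒ π_2 · 3/11 = π_1 · 3/4 ⇒ π_2/π_1 = (3/4)/(3/11) = 11/4. Together with π_1 + π_2 = 1:
  π_1 = (3/11)/(3/4 + 3/11) = (3/11)/(45/44) = 4/15,
  π_2 = (3/4)/(3/4 + 3/11) = (3/4)/(45/44) = 11/15.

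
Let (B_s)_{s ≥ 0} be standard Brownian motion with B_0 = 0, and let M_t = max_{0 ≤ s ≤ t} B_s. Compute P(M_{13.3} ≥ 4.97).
P(M_{13.3} ≥ 4.97) = 2·P(B_{13.3} ≥ 4.97) = 2(1 − Φ(4.97/√13.3)) ≈ 0.1729

By the reflection principle for Brownian motion, P(M_t ≥ a) = 2 · P(B_t ≥ a) for a ≥ 0. Since B_t ~ N(0, t), P(B_t ≥ 4.97) = 1 − Φ(4.97/√t) = 1 − Φ(4.97/√13.3) = 1 − Φ(1.3628). So
  P(M_{13.3} ≥ 4.97) = 2(1 − Φ(1.3628)) ≈ 0.1729.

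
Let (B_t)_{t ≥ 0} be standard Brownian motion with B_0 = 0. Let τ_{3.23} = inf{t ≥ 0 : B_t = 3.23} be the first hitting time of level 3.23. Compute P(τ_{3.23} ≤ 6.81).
P(τ_{3.23} ≤ 6.81) = 2(1 − Φ(3.23/√6.81)) = 2(1 − Φ(1.2377)) ≈ 0.2158

By the reflection principle for standard BM, P(τ_b ≤ t) = 2 · P(B_t ≥ b). Since B_t ~ N(0, t), P(B_t ≥ 3.23) = 1 − Φ(3.23/√t) = 1 − Φ(3.23/√6.81) = 1 − Φ(1.2377) ≈ 0.10791. Doubling: P(τ_{3.23} ≤ 6.81) ≈ 2 · 0.10791 = 0.21582 ≈ 0.2158.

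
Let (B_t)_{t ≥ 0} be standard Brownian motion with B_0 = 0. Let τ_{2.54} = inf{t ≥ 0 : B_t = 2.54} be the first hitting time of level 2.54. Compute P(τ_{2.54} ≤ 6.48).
P(τ_{2.54} ≤ 6.48) = 2(1 − Φ(2.54/√6.48)) = 2(1 − Φ(0.9978)) ≈ 0.3184

By the reflection principle for standard BM, P(τ_b ≤ t) = 2 · P(B_t ≥ b). Since B_t ~ N(0, t), P(B_t ≥ 2.54) = 1 − Φ(2.54/√t) = 1 − Φ(2.54/√6.48) = 1 − Φ(0.9978) ≈ 0.15919. Doubling: P(τ_{2.54} ≤ 6.48) ≈ 2 · 0.15919 = 0.31838 ≈ 0.3184.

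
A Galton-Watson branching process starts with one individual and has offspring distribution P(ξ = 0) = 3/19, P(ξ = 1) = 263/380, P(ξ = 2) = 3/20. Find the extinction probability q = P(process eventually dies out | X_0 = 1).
q = 1

Mean offspring μ = 0·3/19 + 1·263/380 + 2·3/20 = 377/380 ≤ 1. For μ ≤ 1 with offspring not concentrated at 1, the Galton-Watson process goes extinct almost surely, so q = 1.
(Algebraic check: The pgf is f(s) = 3/19 + 263/380·s + 3/20·s². The extinction probability q is the smallest fixed point of f in [0, 1]. Setting s = f(s):
  3/20·s² + (263/380 − 1)·s + 3/19 = 0
  3/20·s² − (3/19 + 3/20)·s + 3/19 = 0
which factors as (s − 1)·(3/20·s − 3/19) = 0, giving roots s = 1 and s = (3/19)/(3/20) = 20/19. Since 20/19 ≥ 1, the smallest root in [0, 1] is s = 1.)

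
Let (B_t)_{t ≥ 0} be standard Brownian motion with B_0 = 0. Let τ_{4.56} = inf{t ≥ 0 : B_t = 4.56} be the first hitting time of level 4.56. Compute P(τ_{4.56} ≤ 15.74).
P(τ_{4.56} ≤ 15.74) = 2(1 − Φ(4.56/√15.74)) = 2(1 − Φ(1.1494)) ≈ 0.2504

By the reflection principle for standard BM, P(τ_b ≤ t) = 2 · P(B_t ≥ b). Since B_t ~ N(0, t), P(B_t ≥ 4.56) = 1 − Φ(4.56/√t) = 1 − Φ(4.56/√15.74) = 1 − Φ(1.1494) ≈ 0.12520. Doubling: P(τ_{4.56} ≤ 15.74) ≈ 2 · 0.12520 = 0.25040 ≈ 0.2504.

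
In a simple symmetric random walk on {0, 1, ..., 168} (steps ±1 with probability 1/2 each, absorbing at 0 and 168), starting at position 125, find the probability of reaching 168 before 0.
P(hit 168 before 0) = 125/168

Let u_k = P(hit 168 before 0 | start at k). Then u_0 = 0, u_168 = 1, and u_k = u_{k-1}/2 + u_{k+1}/2 for 1 ≤ k ≤ 167. This harmonic recurrence is solved by u_k = k/168, giving u_125 = 125/168.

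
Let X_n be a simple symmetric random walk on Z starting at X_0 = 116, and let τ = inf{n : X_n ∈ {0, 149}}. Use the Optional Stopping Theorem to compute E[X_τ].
E[X_τ] = 116

X_n is a martingale and τ is a bounded-mean stopping time (indeed τ is finite a.s. with bounded expectation since the walk is in a bounded region). By the OST, E[X_τ] = E[X_0] = 116. Equivalently: E[X_τ] = 149 · P(hit 149 first) + 0 · P(hit 0 first) = 149 · (116/149) = 116.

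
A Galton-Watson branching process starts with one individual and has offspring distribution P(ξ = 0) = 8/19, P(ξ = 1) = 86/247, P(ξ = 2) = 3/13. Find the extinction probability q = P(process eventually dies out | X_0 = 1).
q = 1

Mean offspring μ = 0·8/19 + 1·86/247 + 2·3/13 = 200/247 ≤ 1. For μ ≤ 1 with offspring not concentrated at 1, the Galton-Watson process goes extinct almost surely, so q = 1.
(Algebraic check: The pgf is f(s) = 8/19 + 86/247·s + 3/13·s². The extinction probability q is the smallest fixed point of f in [0, 1]. Setting s = f(s):
  3/13·s² + (86/247 − 1)·s + 8/19 = 0
  3/13·s² − (8/19 + 3/13)·s + 8/19 = 0
which factors as (s − 1)·(3/13·s − 8/19) = 0, giving roots s = 1 and s = (8/19)/(3/13) = 104/57. Since 104/57 ≥ 1, the smallest root in [0, 1] is s = 1.)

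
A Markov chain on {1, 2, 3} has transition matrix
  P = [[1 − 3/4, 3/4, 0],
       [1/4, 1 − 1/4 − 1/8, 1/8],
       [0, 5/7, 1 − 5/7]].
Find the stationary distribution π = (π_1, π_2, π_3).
π = (40/181, 120/181, 21/181)

This is a birth-death chain on three states, which satisfies detailed balance: π_1 · P_{12} = π_2 · P_{21} and π_2 · P_{23} = π_3 · P_{32}.
From π_1 · 3/4 = π_2 · 1/4: π_2/π_1 = (3/4)/(1/4) = 3.
From π_2 · 1/8 = π_3 · 5/7: π_3/π_2 = (1/8)/(5/7) = 7/40.
Take π_1 proportional to 1; then unnormalized π = (1, 3, 21/40). Normalize by dividing by the sum 181/40:
  π = (40/181, 120/181, 21/181).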